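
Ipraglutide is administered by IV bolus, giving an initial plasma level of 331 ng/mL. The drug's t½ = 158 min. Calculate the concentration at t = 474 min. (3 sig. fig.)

41.4 ng/mL

k = ln 2 / 158 = 0.004387 min⁻¹
C(t) = C₀ e^(−kt) = 331 × e^(−0.004387 × 474) = 331 × e^(−2.079) = 331 × 0.1250 ≈ 41.4 ng/mL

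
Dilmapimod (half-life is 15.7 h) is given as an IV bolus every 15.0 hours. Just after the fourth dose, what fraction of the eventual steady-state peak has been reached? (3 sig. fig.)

k = ln 2 / 15.7 = 0.04415 h⁻¹
f_n = 1 − e^(−nkτ) = 1 − e^(−4 × 0.04415 × 15.0) = 1 − e^(−2.649) = 1 − 0.07072 ≈ 0.929

0.929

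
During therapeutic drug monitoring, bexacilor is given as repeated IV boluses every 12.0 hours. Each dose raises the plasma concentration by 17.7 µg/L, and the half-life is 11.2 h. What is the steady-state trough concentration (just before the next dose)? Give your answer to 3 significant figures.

k = ln 2 / 11.2 = 0.06189 h⁻¹
Fraction remaining after one interval: e^(−kτ) = e^(−0.06189 × 12.0) = 0.4758
R = 1 / (1 − 0.4758) = 1.908
Css,max = 17.7 × 1.908 = 33.77 µg/L
Css,min = Css,max × e^(−kτ) = 33.77 × 0.4758 ≈ 16.1 µg/L

16.1 µg/L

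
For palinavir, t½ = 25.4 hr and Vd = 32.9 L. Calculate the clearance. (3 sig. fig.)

0.898 L/hr

k = ln 2 / t½ = ln 2 / 25.4 = 0.02729 hr⁻¹
CL = k · V = 0.02729 × 32.9 ≈ 0.898 L/hr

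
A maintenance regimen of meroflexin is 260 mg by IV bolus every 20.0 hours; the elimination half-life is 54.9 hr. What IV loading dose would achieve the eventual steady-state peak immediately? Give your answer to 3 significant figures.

1170 mg

k = ln 2 / 54.9 = 0.01263 hr⁻¹
Accumulation ratio R = 1 / (1 − e^(−kτ)) = 1 / (1 − e^(−0.01263×20.0)) = 1 / (1 − 0.7768) = 4.481
Loading dose = maintenance dose × R = 260 × 4.481 ≈ 1170 mg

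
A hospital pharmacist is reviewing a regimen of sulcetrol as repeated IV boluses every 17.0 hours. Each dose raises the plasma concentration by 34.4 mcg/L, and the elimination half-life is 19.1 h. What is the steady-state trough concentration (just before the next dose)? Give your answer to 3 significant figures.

k = ln 2 / 19.1 = 0.03629 h⁻¹
Fraction remaining after one interval: e^(−kτ) = e^(−0.03629 × 17.0) = 0.5396
R = 1 / (1 − 0.5396) = 2.172
Css,max = 34.4 × 2.172 = 74.72 mcg/L
Css,min = Css,max × e^(−kτ) = 74.72 × 0.5396 ≈ 40.3 mcg/L

40.3 mcg/L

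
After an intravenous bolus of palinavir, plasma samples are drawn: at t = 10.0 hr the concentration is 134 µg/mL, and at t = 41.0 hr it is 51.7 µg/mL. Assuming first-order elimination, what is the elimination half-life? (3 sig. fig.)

22.6 hours

k = ln(C₁/C₂) / (t₂ − t₁) = ln(134/51.7) / (41.0 − 10.0)
  = 0.9524 / 31.00 = 0.03072 hr⁻¹
t½ = ln 2 / k = ln 2 / 0.03072 ≈ 22.6 hours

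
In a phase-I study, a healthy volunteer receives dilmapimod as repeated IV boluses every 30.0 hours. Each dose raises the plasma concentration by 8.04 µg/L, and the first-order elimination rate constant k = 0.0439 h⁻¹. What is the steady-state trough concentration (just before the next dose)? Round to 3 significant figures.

Fraction remaining after one interval: e^(−kτ) = e^(−0.04390 × 30.0) = 0.2679
R = 1 / (1 − 0.2679) = 1.366
Css,max = 8.04 × 1.366 = 10.98 µg/L
Css,min = Css,max × e^(−kτ) = 10.98 × 0.2679 ≈ 2.94 µg/L

2.94 µg/L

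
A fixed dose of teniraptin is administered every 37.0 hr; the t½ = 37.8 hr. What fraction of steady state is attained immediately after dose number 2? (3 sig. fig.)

0.743

k = ln 2 / 37.8 = 0.01834 hr⁻¹
f_n = 1 − e^(−nkτ) = 1 − e^(−2 × 0.01834 × 37.0) = 1 − e^(−1.357) = 1 − 0.2574 ≈ 0.743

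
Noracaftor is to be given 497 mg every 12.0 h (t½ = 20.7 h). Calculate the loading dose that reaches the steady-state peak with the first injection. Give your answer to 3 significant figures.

k = ln 2 / 20.7 = 0.03349 h⁻¹
Accumulation ratio R = 1 / (1 − e^(−kτ)) = 1 / (1 − e^(−0.03349×12.0)) = 1 / (1 − 0.6691) = 3.022
Loading dose = maintenance dose × R = 497 × 3.022 ≈ 1500 mg

1500 mg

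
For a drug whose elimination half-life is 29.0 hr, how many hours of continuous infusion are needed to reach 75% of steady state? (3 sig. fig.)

58.0 hours

k = ln 2 / 29.0 = 0.02390 hr⁻¹
f = 1 − e^(−kt)  ⇒  t = −ln(1 − f) / k
t = −ln(1 − 0.75) / 0.02390 = 1.386 / 0.02390 ≈ 58.0 hours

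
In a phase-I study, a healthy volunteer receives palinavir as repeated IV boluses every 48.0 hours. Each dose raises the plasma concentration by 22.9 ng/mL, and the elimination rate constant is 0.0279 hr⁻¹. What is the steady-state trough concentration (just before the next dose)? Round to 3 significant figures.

Fraction remaining after one interval: e^(−kτ) = e^(−0.02790 × 48.0) = 0.2621
R = 1 / (1 − 0.2621) = 1.355
Css,max = 22.9 × 1.355 = 31.03 ng/mL
Css,min = Css,max × e^(−kτ) = 31.03 × 0.2621 ≈ 8.13 ng/mL

8.13 ng/mL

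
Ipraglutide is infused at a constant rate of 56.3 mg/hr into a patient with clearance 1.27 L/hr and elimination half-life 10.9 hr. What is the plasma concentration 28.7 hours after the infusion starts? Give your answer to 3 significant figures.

Css = rate / CL = 56.3 / 1.27 = 44.33 µg/mL
k = ln 2 / 10.9 = 0.06359 hr⁻¹
C(t) = Css (1 − e^(−kt)) = 44.33 × (1 − e^(−1.825)) = 44.33 × 0.8388 ≈ 37.2 µg/mL

37.2 µg/mL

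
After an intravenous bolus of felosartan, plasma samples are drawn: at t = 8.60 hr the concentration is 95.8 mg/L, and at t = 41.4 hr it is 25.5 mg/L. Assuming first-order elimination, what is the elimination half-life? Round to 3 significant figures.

17.2 hours

k = ln(C₁/C₂) / (t₂ − t₁) = ln(95.8/25.5) / (41.4 − 8.60)
  = 1.324 / 32.80 = 0.04035 hr⁻¹
t½ = ln 2 / k = ln 2 / 0.04035 ≈ 17.2 hours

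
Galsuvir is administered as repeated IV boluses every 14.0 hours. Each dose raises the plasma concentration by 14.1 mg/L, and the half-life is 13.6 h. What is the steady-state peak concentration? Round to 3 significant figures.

k = ln 2 / 13.6 = 0.05097 h⁻¹
Fraction remaining after one interval: e^(−kτ) = e^(−0.05097 × 14.0) = 0.4899
R = 1 / (1 − 0.4899) = 1.960
Css,max = 14.1 × 1.960 ≈ 27.6 mg/L

27.6 mg/L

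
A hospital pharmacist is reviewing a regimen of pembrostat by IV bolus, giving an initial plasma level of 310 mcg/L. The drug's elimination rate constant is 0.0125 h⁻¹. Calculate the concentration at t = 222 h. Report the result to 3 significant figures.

C(t) = C₀ e^(−kt) = 310 × e^(−0.01250 × 222) = 310 × e^(−2.775) = 310 × 0.06235 ≈ 19.3 mcg/L

19.3 mcg/L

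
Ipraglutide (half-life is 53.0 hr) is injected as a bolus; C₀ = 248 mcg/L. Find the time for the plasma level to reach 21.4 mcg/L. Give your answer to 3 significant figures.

187 hours

k = ln 2 / 53.0 = 0.01308 hr⁻¹
C(t) = C₀ e^(−kt)  ⇒  t = ln(C₀/C) / k
t = ln(248/21.4) / 0.01308 = 2.450 / 0.01308 ≈ 187 hours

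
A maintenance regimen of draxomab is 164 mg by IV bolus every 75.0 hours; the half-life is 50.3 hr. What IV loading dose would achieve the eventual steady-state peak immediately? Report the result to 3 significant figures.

k = ln 2 / 50.3 = 0.01378 hr⁻¹
Accumulation ratio R = 1 / (1 − e^(−kτ)) = 1 / (1 − e^(−0.01378×75.0)) = 1 / (1 − 0.3558) = 1.552
Loading dose = maintenance dose × R = 164 × 1.552 ≈ 255 mg

255 mg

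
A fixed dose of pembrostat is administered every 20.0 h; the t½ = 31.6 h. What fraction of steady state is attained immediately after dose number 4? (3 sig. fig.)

k = ln 2 / 31.6 = 0.02194 h⁻¹
f_n = 1 − e^(−nkτ) = 1 − e^(−4 × 0.02194 × 20.0) = 1 − e^(−1.755) = 1 − 0.1729 ≈ 0.827

0.827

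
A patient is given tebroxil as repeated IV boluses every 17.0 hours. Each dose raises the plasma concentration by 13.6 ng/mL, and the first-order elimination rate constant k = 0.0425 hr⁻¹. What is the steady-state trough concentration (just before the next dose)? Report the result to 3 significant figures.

12.8 ng/mL

Fraction remaining after one interval: e^(−kτ) = e^(−0.04250 × 17.0) = 0.4855
R = 1 / (1 − 0.4855) = 1.944
Css,max = 13.6 × 1.944 = 26.44 ng/mL
Css,min = Css,max × e^(−kτ) = 26.44 × 0.4855 ≈ 12.8 ng/mL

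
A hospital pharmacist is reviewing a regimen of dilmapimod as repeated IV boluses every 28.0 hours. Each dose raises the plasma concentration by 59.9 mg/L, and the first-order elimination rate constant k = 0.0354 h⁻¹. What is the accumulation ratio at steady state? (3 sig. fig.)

1.59

Fraction remaining after one interval: e^(−kτ) = e^(−0.03540 × 28.0) = 0.3711
R = 1 / (1 − 0.3711) = 1 / 0.6289 ≈ 1.59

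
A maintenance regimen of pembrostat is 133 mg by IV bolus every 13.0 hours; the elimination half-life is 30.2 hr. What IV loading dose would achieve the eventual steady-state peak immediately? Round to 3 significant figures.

k = ln 2 / 30.2 = 0.02295 hr⁻¹
Accumulation ratio R = 1 / (1 − e^(−kτ)) = 1 / (1 − e^(−0.02295×13.0)) = 1 / (1 − 0.7420) = 3.876
Loading dose = maintenance dose × R = 133 × 3.876 ≈ 516 mg

516 mg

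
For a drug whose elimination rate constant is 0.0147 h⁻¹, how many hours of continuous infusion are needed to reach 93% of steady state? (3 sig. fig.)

181 hours

f = 1 − e^(−kt)  ⇒  t = −ln(1 − f) / k
t = −ln(1 − 0.93) / 0.01470 = 2.659 / 0.01470 ≈ 181 hours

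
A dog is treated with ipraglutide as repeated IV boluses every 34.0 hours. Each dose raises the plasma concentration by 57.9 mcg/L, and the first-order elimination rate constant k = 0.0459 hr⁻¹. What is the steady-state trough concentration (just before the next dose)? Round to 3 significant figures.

15.4 mcg/L

Fraction remaining after one interval: e^(−kτ) = e^(−0.04590 × 34.0) = 0.2100
R = 1 / (1 − 0.2100) = 1.266
Css,max = 57.9 × 1.266 = 73.29 mcg/L
Css,min = Css,max × e^(−kτ) = 73.29 × 0.2100 ≈ 15.4 mcg/L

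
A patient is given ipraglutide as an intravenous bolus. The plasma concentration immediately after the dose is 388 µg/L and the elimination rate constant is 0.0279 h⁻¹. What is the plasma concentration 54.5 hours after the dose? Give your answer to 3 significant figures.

C(t) = C₀ e^(−kt) = 388 × e^(−0.02790 × 54.5) = 388 × e^(−1.521) = 388 × 0.2186 ≈ 84.8 µg/L

84.8 µg/L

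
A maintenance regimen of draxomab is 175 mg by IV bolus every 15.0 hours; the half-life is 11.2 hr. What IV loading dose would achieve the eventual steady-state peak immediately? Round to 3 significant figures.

289 mg

k = ln 2 / 11.2 = 0.06189 hr⁻¹
Accumulation ratio R = 1 / (1 − e^(−kτ)) = 1 / (1 − e^(−0.06189×15.0)) = 1 / (1 − 0.3952) = 1.653
Loading dose = maintenance dose × R = 175 × 1.653 ≈ 289 mg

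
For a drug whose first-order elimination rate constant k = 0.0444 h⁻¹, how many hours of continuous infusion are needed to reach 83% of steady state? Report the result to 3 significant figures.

39.9 hours

f = 1 − e^(−kt)  ⇒  t = −ln(1 − f) / k
t = −ln(1 − 0.83) / 0.04440 = 1.772 / 0.04440 ≈ 39.9 hours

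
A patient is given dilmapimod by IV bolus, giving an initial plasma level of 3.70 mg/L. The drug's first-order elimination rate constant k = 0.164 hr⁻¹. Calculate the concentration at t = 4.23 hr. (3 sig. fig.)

C(t) = C₀ e^(−kt) = 3.70 × e^(−0.1640 × 4.23) = 3.70 × e^(−0.6937) = 3.70 × 0.4997 ≈ 1.85 mg/L

1.85 mg/L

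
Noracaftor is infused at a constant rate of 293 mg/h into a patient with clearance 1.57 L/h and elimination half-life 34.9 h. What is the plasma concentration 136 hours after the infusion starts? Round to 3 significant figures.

Css = rate / CL = 293 / 1.57 = 186.6 µg/mL
k = ln 2 / 34.9 = 0.01986 h⁻¹
C(t) = Css (1 − e^(−kt)) = 186.6 × (1 − e^(−2.701)) = 186.6 × 0.9329 ≈ 174 µg/mL

174 µg/mL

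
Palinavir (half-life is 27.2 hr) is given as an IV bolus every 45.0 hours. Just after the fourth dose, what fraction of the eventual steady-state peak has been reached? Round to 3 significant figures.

k = ln 2 / 27.2 = 0.02548 hr⁻¹
f_n = 1 − e^(−nkτ) = 1 − e^(−4 × 0.02548 × 45.0) = 1 − e^(−4.587) = 1 − 0.01018 ≈ 0.990

0.990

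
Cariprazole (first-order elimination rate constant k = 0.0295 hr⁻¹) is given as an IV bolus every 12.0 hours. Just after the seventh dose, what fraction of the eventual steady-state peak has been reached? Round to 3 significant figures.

f_n = 1 − e^(−nkτ) = 1 − e^(−7 × 0.02950 × 12.0) = 1 − e^(−2.478) = 1 − 0.08391 ≈ 0.916

0.916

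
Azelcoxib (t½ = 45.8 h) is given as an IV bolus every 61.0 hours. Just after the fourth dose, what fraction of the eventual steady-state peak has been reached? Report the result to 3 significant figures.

0.975

k = ln 2 / 45.8 = 0.01513 h⁻¹
f_n = 1 − e^(−nkτ) = 1 − e^(−4 × 0.01513 × 61.0) = 1 − e^(−3.693) = 1 − 0.02490 ≈ 0.975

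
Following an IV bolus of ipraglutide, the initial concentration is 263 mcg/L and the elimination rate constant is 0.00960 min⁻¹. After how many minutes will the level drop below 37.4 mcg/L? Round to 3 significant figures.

203 minutes

C(t) = C₀ e^(−kt)  ⇒  t = ln(C₀/C) / k
t = ln(263/37.4) / 0.009600 = 1.950 / 0.009600 ≈ 203 minutes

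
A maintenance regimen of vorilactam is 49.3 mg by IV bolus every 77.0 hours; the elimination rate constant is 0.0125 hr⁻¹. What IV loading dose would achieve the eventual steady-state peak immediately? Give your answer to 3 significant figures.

Accumulation ratio R = 1 / (1 − e^(−kτ)) = 1 / (1 − e^(−0.01250×77.0)) = 1 / (1 − 0.3819) = 1.618
Loading dose = maintenance dose × R = 49.3 × 1.618 ≈ 79.8 mg

79.8 mg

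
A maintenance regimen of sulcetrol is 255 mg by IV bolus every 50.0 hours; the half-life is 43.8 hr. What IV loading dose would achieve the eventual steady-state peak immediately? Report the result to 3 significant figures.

466 mg

k = ln 2 / 43.8 = 0.01583 hr⁻¹
Accumulation ratio R = 1 / (1 − e^(−kτ)) = 1 / (1 − e^(−0.01583×50.0)) = 1 / (1 − 0.4533) = 1.829
Loading dose = maintenance dose × R = 255 × 1.829 ≈ 466 mg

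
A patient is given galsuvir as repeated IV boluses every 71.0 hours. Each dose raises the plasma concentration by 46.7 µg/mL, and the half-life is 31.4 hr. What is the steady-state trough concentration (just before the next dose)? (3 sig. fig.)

k = ln 2 / 31.4 = 0.02207 hr⁻¹
Fraction remaining after one interval: e^(−kτ) = e^(−0.02207 × 71.0) = 0.2086
R = 1 / (1 − 0.2086) = 1.264
Css,max = 46.7 × 1.264 = 59.01 µg/mL
Css,min = Css,max × e^(−kτ) = 59.01 × 0.2086 ≈ 12.3 µg/mL

12.3 µg/mL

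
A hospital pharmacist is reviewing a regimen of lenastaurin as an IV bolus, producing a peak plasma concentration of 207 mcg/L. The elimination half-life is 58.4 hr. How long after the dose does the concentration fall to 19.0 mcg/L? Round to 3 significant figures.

k = ln 2 / 58.4 = 0.01187 hr⁻¹
C(t) = C₀ e^(−kt)  ⇒  t = ln(C₀/C) / k
t = ln(207/19.0) / 0.01187 = 2.388 / 0.01187 ≈ 201 hours

201 hours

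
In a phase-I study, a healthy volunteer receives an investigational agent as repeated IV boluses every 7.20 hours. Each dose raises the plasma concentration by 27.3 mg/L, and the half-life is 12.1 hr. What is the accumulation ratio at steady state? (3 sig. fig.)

k = ln 2 / 12.1 = 0.05728 hr⁻¹
Fraction remaining after one interval: e^(−kτ) = e^(−0.05728 × 7.20) = 0.6620
R = 1 / (1 − 0.6620) = 1 / 0.3380 ≈ 2.96

2.96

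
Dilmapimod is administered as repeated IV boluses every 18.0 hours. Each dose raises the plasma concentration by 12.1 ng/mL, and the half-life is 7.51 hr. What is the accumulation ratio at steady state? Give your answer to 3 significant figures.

1.23

k = ln 2 / 7.51 = 0.09230 hr⁻¹
Fraction remaining after one interval: e^(−kτ) = e^(−0.09230 × 18.0) = 0.1899
R = 1 / (1 − 0.1899) = 1 / 0.8101 ≈ 1.23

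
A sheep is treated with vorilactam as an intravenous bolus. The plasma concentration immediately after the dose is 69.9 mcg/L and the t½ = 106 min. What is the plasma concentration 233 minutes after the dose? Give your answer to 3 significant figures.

15.2 mcg/L

k = ln 2 / 106 = 0.006539 min⁻¹
C(t) = C₀ e^(−kt) = 69.9 × e^(−0.006539 × 233) = 69.9 × e^(−1.524) = 69.9 × 0.2179 ≈ 15.2 mcg/L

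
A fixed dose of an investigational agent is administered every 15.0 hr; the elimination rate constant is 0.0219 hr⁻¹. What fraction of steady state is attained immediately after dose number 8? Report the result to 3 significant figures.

f_n = 1 − e^(−nkτ) = 1 − e^(−8 × 0.02190 × 15.0) = 1 − e^(−2.628) = 1 − 0.07222 ≈ 0.928

0.928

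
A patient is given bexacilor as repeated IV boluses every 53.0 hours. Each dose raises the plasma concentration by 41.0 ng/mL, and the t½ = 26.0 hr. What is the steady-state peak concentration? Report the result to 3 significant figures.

k = ln 2 / 26.0 = 0.02666 hr⁻¹
Fraction remaining after one interval: e^(−kτ) = e^(−0.02666 × 53.0) = 0.2434
R = 1 / (1 − 0.2434) = 1.322
Css,max = 41.0 × 1.322 ≈ 54.2 ng/mL

54.2 ng/mL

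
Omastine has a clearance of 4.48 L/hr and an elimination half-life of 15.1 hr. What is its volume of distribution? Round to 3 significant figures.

97.6 L

k = ln 2 / t½ = ln 2 / 15.1 = 0.04590 hr⁻¹
V = CL / k = 4.48 / 0.04590 ≈ 97.6 L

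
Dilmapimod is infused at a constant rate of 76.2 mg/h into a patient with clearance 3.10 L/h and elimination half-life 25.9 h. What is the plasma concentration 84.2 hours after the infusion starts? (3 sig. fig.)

Css = rate / CL = 76.2 / 3.10 = 24.58 µg/mL
k = ln 2 / 25.9 = 0.02676 h⁻¹
C(t) = Css (1 − e^(−kt)) = 24.58 × (1 − e^(−2.253)) = 24.58 × 0.8950 ≈ 22.0 µg/mL

22.0 µg/mL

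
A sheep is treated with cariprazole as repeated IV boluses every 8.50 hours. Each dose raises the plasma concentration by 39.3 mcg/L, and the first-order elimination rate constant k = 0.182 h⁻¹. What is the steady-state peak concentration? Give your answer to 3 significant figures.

49.9 mcg/L

Fraction remaining after one interval: e^(−kτ) = e^(−0.1820 × 8.50) = 0.2129
R = 1 / (1 − 0.2129) = 1.270
Css,max = 39.3 × 1.270 ≈ 49.9 mcg/L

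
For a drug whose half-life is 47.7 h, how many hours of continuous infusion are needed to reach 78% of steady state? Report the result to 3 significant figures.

k = ln 2 / 47.7 = 0.01453 h⁻¹
f = 1 − e^(−kt)  ⇒  t = −ln(1 − f) / k
t = −ln(1 − 0.78) / 0.01453 = 1.514 / 0.01453 ≈ 104 hours

104 hours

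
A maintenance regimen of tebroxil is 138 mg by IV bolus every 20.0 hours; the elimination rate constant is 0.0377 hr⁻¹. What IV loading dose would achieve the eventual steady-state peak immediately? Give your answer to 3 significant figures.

Accumulation ratio R = 1 / (1 − e^(−kτ)) = 1 / (1 − e^(−0.03770×20.0)) = 1 / (1 − 0.4705) = 1.889
Loading dose = maintenance dose × R = 138 × 1.889 ≈ 261 mg

261 mg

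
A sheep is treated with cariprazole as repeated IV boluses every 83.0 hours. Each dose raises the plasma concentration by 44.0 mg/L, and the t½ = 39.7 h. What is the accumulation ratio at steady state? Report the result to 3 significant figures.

1.31

k = ln 2 / 39.7 = 0.01746 h⁻¹
Fraction remaining after one interval: e^(−kτ) = e^(−0.01746 × 83.0) = 0.2348
R = 1 / (1 − 0.2348) = 1 / 0.7652 ≈ 1.31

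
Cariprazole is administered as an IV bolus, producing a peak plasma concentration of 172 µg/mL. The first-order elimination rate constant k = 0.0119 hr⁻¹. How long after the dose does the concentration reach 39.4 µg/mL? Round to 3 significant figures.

C(t) = C₀ e^(−kt)  ⇒  t = ln(C₀/C) / k
t = ln(172/39.4) / 0.01190 = 1.474 / 0.01190 ≈ 124 hours

124 hours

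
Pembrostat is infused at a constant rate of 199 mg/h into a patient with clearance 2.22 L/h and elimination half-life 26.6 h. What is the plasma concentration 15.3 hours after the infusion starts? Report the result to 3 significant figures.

29.5 µg/mL

Css = rate / CL = 199 / 2.22 = 89.64 µg/mL
k = ln 2 / 26.6 = 0.02606 h⁻¹
C(t) = Css (1 − e^(−kt)) = 89.64 × (1 − e^(−0.3987)) = 89.64 × 0.3288 ≈ 29.5 µg/mL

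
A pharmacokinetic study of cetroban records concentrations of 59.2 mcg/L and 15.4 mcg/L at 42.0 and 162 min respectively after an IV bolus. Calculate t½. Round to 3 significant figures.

k = ln(C₁/C₂) / (t₂ − t₁) = ln(59.2/15.4) / (162 − 42.0)
  = 1.347 / 120.0 = 0.01122 min⁻¹
t½ = ln 2 / k = ln 2 / 0.01122 ≈ 61.8 minutes

61.8 minutes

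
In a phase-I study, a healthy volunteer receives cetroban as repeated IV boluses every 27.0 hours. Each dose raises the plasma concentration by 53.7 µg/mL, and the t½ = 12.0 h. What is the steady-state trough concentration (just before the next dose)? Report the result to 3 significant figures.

14.3 µg/mL

k = ln 2 / 12.0 = 0.05776 h⁻¹
Fraction remaining after one interval: e^(−kτ) = e^(−0.05776 × 27.0) = 0.2102
R = 1 / (1 − 0.2102) = 1.266
Css,max = 53.7 × 1.266 = 67.99 µg/mL
Css,min = Css,max × e^(−kτ) = 67.99 × 0.2102 ≈ 14.3 µg/mL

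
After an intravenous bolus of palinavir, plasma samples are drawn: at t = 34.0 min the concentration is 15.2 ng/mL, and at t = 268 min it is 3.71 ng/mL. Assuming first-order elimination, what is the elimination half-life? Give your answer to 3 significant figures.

115 minutes

k = ln(C₁/C₂) / (t₂ − t₁) = ln(15.2/3.71) / (268 − 34.0)
  = 1.410 / 234.0 = 0.006027 min⁻¹
t½ = ln 2 / k = ln 2 / 0.006027 ≈ 115 minutes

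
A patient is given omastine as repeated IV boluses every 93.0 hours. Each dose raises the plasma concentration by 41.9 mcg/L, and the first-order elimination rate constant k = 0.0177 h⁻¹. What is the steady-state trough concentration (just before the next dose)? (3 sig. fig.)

10.0 mcg/L

Fraction remaining after one interval: e^(−kτ) = e^(−0.01770 × 93.0) = 0.1928
R = 1 / (1 − 0.1928) = 1.239
Css,max = 41.9 × 1.239 = 51.91 mcg/L
Css,min = Css,max × e^(−kτ) = 51.91 × 0.1928 ≈ 10.0 mcg/L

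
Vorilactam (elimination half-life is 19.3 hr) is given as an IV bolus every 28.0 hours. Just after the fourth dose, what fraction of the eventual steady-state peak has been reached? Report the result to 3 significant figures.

0.982

k = ln 2 / 19.3 = 0.03591 hr⁻¹
f_n = 1 − e^(−nkτ) = 1 − e^(−4 × 0.03591 × 28.0) = 1 − e^(−4.022) = 1 − 0.01791 ≈ 0.982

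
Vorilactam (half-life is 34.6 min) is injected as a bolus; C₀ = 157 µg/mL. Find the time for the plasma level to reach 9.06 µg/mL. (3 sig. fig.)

k = ln 2 / 34.6 = 0.02003 min⁻¹
C(t) = C₀ e^(−kt)  ⇒  t = ln(C₀/C) / k
t = ln(157/9.06) / 0.02003 = 2.852 / 0.02003 ≈ 142 minutes

142 minutes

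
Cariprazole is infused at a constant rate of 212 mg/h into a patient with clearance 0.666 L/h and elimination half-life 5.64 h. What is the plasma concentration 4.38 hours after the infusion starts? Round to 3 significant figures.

133 µg/mL

Css = rate / CL = 212 / 0.666 = 318.3 µg/mL
k = ln 2 / 5.64 = 0.1229 h⁻¹
C(t) = Css (1 − e^(−kt)) = 318.3 × (1 − e^(−0.5383)) = 318.3 × 0.4163 ≈ 133 µg/mL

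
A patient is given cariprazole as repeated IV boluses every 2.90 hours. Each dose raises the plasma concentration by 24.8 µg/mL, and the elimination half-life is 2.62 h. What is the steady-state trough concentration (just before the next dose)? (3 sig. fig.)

21.5 µg/mL

k = ln 2 / 2.62 = 0.2646 h⁻¹
Fraction remaining after one interval: e^(−kτ) = e^(−0.2646 × 2.90) = 0.4643
R = 1 / (1 − 0.4643) = 1.867
Css,max = 24.8 × 1.867 = 46.29 µg/mL
Css,min = Css,max × e^(−kτ) = 46.29 × 0.4643 ≈ 21.5 µg/mL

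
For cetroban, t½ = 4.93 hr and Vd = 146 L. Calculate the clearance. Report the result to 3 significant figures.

20.5 L/hr

k = ln 2 / t½ = ln 2 / 4.93 = 0.1406 hr⁻¹
CL = k · V = 0.1406 × 146 ≈ 20.5 L/hr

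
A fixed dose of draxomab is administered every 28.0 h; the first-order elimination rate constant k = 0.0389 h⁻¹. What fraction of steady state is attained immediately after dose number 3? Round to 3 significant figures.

f_n = 1 − e^(−nkτ) = 1 − e^(−3 × 0.03890 × 28.0) = 1 − e^(−3.268) = 1 − 0.03810 ≈ 0.962

0.962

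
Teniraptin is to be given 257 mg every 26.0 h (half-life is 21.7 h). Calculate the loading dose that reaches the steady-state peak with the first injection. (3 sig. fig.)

k = ln 2 / 21.7 = 0.03194 h⁻¹
Accumulation ratio R = 1 / (1 − e^(−kτ)) = 1 / (1 − e^(−0.03194×26.0)) = 1 / (1 − 0.4358) = 1.773
Loading dose = maintenance dose × R = 257 × 1.773 ≈ 456 mg

456 mg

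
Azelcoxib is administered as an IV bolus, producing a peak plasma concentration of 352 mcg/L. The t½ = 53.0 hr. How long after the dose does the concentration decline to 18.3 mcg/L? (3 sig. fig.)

k = ln 2 / 53.0 = 0.01308 hr⁻¹
C(t) = C₀ e^(−kt)  ⇒  t = ln(C₀/C) / k
t = ln(352/18.3) / 0.01308 = 2.957 / 0.01308 ≈ 226 hours

226 hours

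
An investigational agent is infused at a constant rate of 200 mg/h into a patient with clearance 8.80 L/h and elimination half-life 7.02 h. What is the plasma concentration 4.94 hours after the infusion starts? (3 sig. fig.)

8.77 µg/mL

Css = rate / CL = 200 / 8.80 = 22.73 µg/mL
k = ln 2 / 7.02 = 0.09874 h⁻¹
C(t) = Css (1 − e^(−kt)) = 22.73 × (1 − e^(−0.4878)) = 22.73 × 0.3860 ≈ 8.77 µg/mL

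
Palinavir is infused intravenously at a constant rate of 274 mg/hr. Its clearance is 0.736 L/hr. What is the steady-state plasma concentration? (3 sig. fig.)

372 µg/mL

Css = infusion rate / CL = 274 / 0.736 ≈ 372 µg/mL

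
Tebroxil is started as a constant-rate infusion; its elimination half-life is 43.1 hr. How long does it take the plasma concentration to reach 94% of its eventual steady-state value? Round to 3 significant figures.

k = ln 2 / 43.1 = 0.01608 hr⁻¹
f = 1 − e^(−kt)  ⇒  t = −ln(1 − f) / k
t = −ln(1 − 0.94) / 0.01608 = 2.813 / 0.01608 ≈ 175 hours

175 hours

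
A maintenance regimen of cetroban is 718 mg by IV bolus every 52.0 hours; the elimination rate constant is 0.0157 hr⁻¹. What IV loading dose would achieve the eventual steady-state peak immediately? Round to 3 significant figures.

Accumulation ratio R = 1 / (1 − e^(−kτ)) = 1 / (1 − e^(−0.01570×52.0)) = 1 / (1 − 0.4420) = 1.792
Loading dose = maintenance dose × R = 718 × 1.792 ≈ 1290 mg

1290 mg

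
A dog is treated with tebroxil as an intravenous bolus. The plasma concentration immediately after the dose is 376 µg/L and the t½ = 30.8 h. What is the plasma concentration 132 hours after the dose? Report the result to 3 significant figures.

19.3 µg/L

k = ln 2 / 30.8 = 0.02250 h⁻¹
C(t) = C₀ e^(−kt) = 376 × e^(−0.02250 × 132) = 376 × e^(−2.971) = 376 × 0.05127 ≈ 19.3 µg/L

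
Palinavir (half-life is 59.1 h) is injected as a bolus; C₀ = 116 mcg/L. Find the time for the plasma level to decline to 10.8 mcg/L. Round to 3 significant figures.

k = ln 2 / 59.1 = 0.01173 h⁻¹
C(t) = C₀ e^(−kt)  ⇒  t = ln(C₀/C) / k
t = ln(116/10.8) / 0.01173 = 2.374 / 0.01173 ≈ 202 hours

202 hours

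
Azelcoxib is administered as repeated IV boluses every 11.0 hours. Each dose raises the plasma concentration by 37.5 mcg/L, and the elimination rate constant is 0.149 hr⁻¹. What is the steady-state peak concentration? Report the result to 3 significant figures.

46.5 mcg/L

Fraction remaining after one interval: e^(−kτ) = e^(−0.1490 × 11.0) = 0.1942
R = 1 / (1 − 0.1942) = 1.241
Css,max = 37.5 × 1.241 ≈ 46.5 mcg/L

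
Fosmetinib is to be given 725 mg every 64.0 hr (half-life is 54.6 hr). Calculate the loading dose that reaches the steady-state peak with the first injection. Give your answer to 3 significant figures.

k = ln 2 / 54.6 = 0.01270 hr⁻¹
Accumulation ratio R = 1 / (1 − e^(−kτ)) = 1 / (1 − e^(−0.01270×64.0)) = 1 / (1 − 0.4438) = 1.798
Loading dose = maintenance dose × R = 725 × 1.798 ≈ 1300 mg

1300 mg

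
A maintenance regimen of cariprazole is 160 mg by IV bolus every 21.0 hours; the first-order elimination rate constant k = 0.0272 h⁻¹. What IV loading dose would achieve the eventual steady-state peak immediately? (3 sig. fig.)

368 mg

Accumulation ratio R = 1 / (1 − e^(−kτ)) = 1 / (1 − e^(−0.02720×21.0)) = 1 / (1 − 0.5648) = 2.298
Loading dose = maintenance dose × R = 160 × 2.298 ≈ 368 mg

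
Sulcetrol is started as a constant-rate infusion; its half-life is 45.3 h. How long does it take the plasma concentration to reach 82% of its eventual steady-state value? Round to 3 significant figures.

k = ln 2 / 45.3 = 0.01530 h⁻¹
f = 1 − e^(−kt)  ⇒  t = −ln(1 − f) / k
t = −ln(1 − 0.82) / 0.01530 = 1.715 / 0.01530 ≈ 112 hours

112 hours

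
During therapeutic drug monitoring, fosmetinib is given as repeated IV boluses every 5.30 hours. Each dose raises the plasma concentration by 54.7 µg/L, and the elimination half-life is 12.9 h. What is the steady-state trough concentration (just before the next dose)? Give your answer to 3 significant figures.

166 µg/L

k = ln 2 / 12.9 = 0.05373 h⁻¹
Fraction remaining after one interval: e^(−kτ) = e^(−0.05373 × 5.30) = 0.7522
R = 1 / (1 − 0.7522) = 4.035
Css,max = 54.7 × 4.035 = 220.7 µg/L
Css,min = Css,max × e^(−kτ) = 220.7 × 0.7522 ≈ 166 µg/L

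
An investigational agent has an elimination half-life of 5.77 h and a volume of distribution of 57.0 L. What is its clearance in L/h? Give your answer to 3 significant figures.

6.85 L/h

k = ln 2 / t½ = ln 2 / 5.77 = 0.1201 h⁻¹
CL = k · V = 0.1201 × 57.0 ≈ 6.85 L/h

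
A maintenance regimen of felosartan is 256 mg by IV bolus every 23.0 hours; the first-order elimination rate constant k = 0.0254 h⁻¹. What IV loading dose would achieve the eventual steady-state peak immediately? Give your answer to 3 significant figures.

Accumulation ratio R = 1 / (1 − e^(−kτ)) = 1 / (1 − e^(−0.02540×23.0)) = 1 / (1 − 0.5576) = 2.260
Loading dose = maintenance dose × R = 256 × 2.260 ≈ 579 mg

579 mg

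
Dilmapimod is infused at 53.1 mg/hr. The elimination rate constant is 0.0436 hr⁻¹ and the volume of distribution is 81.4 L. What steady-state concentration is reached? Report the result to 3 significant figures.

CL = k · V = 0.0436 × 81.4 = 3.549 L/hr
Css = rate / CL = 53.1 / 3.549 ≈ 15.0 mg/L

15.0 mg/L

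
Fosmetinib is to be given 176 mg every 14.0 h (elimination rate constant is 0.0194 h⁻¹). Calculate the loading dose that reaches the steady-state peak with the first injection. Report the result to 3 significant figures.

Accumulation ratio R = 1 / (1 − e^(−kτ)) = 1 / (1 − e^(−0.01940×14.0)) = 1 / (1 − 0.7622) = 4.204
Loading dose = maintenance dose × R = 176 × 4.204 ≈ 740 mg

740 mg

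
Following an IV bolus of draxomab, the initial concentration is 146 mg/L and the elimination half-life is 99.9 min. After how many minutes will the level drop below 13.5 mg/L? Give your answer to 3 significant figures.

k = ln 2 / 99.9 = 0.006938 min⁻¹
C(t) = C₀ e^(−kt)  ⇒  t = ln(C₀/C) / k
t = ln(146/13.5) / 0.006938 = 2.381 / 0.006938 ≈ 343 minutes

343 minutes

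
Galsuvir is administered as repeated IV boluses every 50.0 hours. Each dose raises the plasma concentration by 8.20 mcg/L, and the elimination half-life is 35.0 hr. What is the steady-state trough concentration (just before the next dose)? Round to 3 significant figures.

4.85 mcg/L

k = ln 2 / 35.0 = 0.01980 hr⁻¹
Fraction remaining after one interval: e^(−kτ) = e^(−0.01980 × 50.0) = 0.3715
R = 1 / (1 − 0.3715) = 1.591
Css,max = 8.20 × 1.591 = 13.05 mcg/L
Css,min = Css,max × e^(−kτ) = 13.05 × 0.3715 ≈ 4.85 mcg/L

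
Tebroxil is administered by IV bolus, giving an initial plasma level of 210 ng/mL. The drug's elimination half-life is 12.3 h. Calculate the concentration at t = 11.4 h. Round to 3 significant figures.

k = ln 2 / 12.3 = 0.05635 h⁻¹
C(t) = C₀ e^(−kt) = 210 × e^(−0.05635 × 11.4) = 210 × e^(−0.6424) = 210 × 0.5260 ≈ 110 ng/mL

110 ng/mL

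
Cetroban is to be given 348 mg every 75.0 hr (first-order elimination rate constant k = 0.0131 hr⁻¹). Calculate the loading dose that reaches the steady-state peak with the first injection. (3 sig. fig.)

556 mg

Accumulation ratio R = 1 / (1 − e^(−kτ)) = 1 / (1 − e^(−0.01310×75.0)) = 1 / (1 − 0.3744) = 1.598
Loading dose = maintenance dose × R = 348 × 1.598 ≈ 556 mg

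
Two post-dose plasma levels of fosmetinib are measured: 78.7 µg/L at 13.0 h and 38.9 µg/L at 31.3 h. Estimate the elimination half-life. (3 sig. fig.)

k = ln(C₁/C₂) / (t₂ − t₁) = ln(78.7/38.9) / (31.3 − 13.0)
  = 0.7046 / 18.30 = 0.03851 h⁻¹
t½ = ln 2 / k = ln 2 / 0.03851 ≈ 18.0 hours

18.0 hours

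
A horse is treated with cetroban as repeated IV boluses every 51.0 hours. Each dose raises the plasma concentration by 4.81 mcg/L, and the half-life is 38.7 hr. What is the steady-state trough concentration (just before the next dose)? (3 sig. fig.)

k = ln 2 / 38.7 = 0.01791 hr⁻¹
Fraction remaining after one interval: e^(−kτ) = e^(−0.01791 × 51.0) = 0.4011
R = 1 / (1 − 0.4011) = 1.670
Css,max = 4.81 × 1.670 = 8.032 mcg/L
Css,min = Css,max × e^(−kτ) = 8.032 × 0.4011 ≈ 3.22 mcg/L

3.22 mcg/L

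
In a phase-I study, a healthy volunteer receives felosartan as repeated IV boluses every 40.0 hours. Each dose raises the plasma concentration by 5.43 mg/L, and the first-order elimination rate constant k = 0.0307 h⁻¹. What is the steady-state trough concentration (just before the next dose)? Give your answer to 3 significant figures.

Fraction remaining after one interval: e^(−kτ) = e^(−0.03070 × 40.0) = 0.2929
R = 1 / (1 − 0.2929) = 1.414
Css,max = 5.43 × 1.414 = 7.679 mg/L
Css,min = Css,max × e^(−kτ) = 7.679 × 0.2929 ≈ 2.25 mg/L

2.25 mg/L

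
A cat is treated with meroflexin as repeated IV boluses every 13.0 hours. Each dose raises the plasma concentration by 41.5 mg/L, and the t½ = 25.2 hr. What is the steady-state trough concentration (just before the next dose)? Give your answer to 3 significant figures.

k = ln 2 / 25.2 = 0.02751 hr⁻¹
Fraction remaining after one interval: e^(−kτ) = e^(−0.02751 × 13.0) = 0.6994
R = 1 / (1 − 0.6994) = 3.326
Css,max = 41.5 × 3.326 = 138.0 mg/L
Css,min = Css,max × e^(−kτ) = 138.0 × 0.6994 ≈ 96.5 mg/L

96.5 mg/L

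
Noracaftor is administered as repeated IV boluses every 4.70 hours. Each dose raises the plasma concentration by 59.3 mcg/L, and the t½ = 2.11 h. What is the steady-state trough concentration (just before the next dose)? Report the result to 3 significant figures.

k = ln 2 / 2.11 = 0.3285 h⁻¹
Fraction remaining after one interval: e^(−kτ) = e^(−0.3285 × 4.70) = 0.2135
R = 1 / (1 − 0.2135) = 1.272
Css,max = 59.3 × 1.272 = 75.40 mcg/L
Css,min = Css,max × e^(−kτ) = 75.40 × 0.2135 ≈ 16.1 mcg/L

16.1 mcg/L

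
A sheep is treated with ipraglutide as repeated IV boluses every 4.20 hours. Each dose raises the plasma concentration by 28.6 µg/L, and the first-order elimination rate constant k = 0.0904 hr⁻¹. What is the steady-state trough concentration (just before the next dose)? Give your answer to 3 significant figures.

61.9 µg/L

Fraction remaining after one interval: e^(−kτ) = e^(−0.09040 × 4.20) = 0.6841
R = 1 / (1 − 0.6841) = 3.165
Css,max = 28.6 × 3.165 = 90.53 µg/L
Css,min = Css,max × e^(−kτ) = 90.53 × 0.6841 ≈ 61.9 µg/L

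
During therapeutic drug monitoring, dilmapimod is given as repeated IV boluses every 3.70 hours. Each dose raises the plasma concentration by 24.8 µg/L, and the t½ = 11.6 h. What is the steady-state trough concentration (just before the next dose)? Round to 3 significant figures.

k = ln 2 / 11.6 = 0.05975 h⁻¹
Fraction remaining after one interval: e^(−kτ) = e^(−0.05975 × 3.70) = 0.8016
R = 1 / (1 − 0.8016) = 5.041
Css,max = 24.8 × 5.041 = 125.0 µg/L
Css,min = Css,max × e^(−kτ) = 125.0 × 0.8016 ≈ 100 µg/L

100 µg/L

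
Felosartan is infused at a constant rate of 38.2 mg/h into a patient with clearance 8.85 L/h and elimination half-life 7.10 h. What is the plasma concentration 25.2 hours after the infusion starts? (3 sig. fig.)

Css = rate / CL = 38.2 / 8.85 = 4.316 mg/L
k = ln 2 / 7.10 = 0.09763 h⁻¹
C(t) = Css (1 − e^(−kt)) = 4.316 × (1 − e^(−2.460)) = 4.316 × 0.9146 ≈ 3.95 mg/L

3.95 mg/L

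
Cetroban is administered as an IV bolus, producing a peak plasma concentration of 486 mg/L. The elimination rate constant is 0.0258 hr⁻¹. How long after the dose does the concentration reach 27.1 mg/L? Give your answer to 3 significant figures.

112 hours

C(t) = C₀ e^(−kt)  ⇒  t = ln(C₀/C) / k
t = ln(486/27.1) / 0.02580 = 2.887 / 0.02580 ≈ 112 hours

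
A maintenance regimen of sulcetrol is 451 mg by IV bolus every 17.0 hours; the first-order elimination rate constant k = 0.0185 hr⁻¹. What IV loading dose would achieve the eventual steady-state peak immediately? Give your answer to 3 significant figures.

1670 mg

Accumulation ratio R = 1 / (1 − e^(−kτ)) = 1 / (1 − e^(−0.01850×17.0)) = 1 / (1 − 0.7302) = 3.706
Loading dose = maintenance dose × R = 451 × 3.706 ≈ 1670 mg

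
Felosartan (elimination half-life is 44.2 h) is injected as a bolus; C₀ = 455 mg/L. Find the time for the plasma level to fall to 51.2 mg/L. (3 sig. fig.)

139 hours

k = ln 2 / 44.2 = 0.01568 h⁻¹
C(t) = C₀ e^(−kt)  ⇒  t = ln(C₀/C) / k
t = ln(455/51.2) / 0.01568 = 2.185 / 0.01568 ≈ 139 hours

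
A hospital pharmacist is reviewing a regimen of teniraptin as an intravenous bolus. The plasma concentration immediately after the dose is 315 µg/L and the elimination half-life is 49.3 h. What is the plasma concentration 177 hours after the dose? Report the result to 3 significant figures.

26.2 µg/L

k = ln 2 / 49.3 = 0.01406 h⁻¹
177 h is 3.590 half-lives, so C = 315 × (1/2)^3.590 = 315 × 0.08303 ≈ 26.2 µg/L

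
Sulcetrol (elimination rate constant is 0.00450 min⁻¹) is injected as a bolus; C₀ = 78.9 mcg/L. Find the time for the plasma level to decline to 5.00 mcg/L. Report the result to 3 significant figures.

C(t) = C₀ e^(−kt)  ⇒  t = ln(C₀/C) / k
t = ln(78.9/5.00) / 0.004500 = 2.759 / 0.004500 ≈ 613 minutes

613 minutes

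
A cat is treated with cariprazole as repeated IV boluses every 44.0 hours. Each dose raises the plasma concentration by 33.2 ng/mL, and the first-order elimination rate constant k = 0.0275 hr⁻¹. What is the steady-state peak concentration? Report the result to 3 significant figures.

Fraction remaining after one interval: e^(−kτ) = e^(−0.02750 × 44.0) = 0.2982
R = 1 / (1 − 0.2982) = 1.425
Css,max = 33.2 × 1.425 ≈ 47.3 ng/mL

47.3 ng/mL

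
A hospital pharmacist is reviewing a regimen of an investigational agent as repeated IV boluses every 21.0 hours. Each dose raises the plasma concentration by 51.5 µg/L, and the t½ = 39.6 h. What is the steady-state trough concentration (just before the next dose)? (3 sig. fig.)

k = ln 2 / 39.6 = 0.01750 h⁻¹
Fraction remaining after one interval: e^(−kτ) = e^(−0.01750 × 21.0) = 0.6924
R = 1 / (1 − 0.6924) = 3.251
Css,max = 51.5 × 3.251 = 167.4 µg/L
Css,min = Css,max × e^(−kτ) = 167.4 × 0.6924 ≈ 116 µg/L

116 µg/L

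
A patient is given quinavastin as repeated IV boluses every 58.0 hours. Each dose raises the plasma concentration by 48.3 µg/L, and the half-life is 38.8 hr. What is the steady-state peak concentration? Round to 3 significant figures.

74.9 µg/L

k = ln 2 / 38.8 = 0.01786 hr⁻¹
Fraction remaining after one interval: e^(−kτ) = e^(−0.01786 × 58.0) = 0.3548
R = 1 / (1 − 0.3548) = 1.550
Css,max = 48.3 × 1.550 ≈ 74.9 µg/L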